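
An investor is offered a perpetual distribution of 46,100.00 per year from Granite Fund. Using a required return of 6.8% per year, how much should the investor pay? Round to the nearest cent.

677941.18

Level perpetuity: PV = C / r = 46,100.00 / 0.068 = 677,941.18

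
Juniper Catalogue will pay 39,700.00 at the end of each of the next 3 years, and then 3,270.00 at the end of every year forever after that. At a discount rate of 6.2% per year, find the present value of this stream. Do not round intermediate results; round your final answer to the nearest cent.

PV of 3-year annuity: 39,700.00 × [1 − (1+0.062)^−3] / 0.062 = 105727.11967
Perpetuity value at year 3: 3,270.00 / 0.062 = 52741.93548
PV of perpetuity: 52741.93548 / (1+0.062)^3 = 44033.42966
Total PV = 105727.11967 + 44033.42966 = 149760.54932

149760.55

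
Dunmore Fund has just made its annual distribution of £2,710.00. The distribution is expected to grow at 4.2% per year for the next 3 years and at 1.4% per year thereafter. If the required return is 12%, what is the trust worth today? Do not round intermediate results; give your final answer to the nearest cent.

£27925.42

D_1 = 2823.82000
D_2 = 2942.42044
D_3 = 3066.00210
Terminal value at year 3: TV = D_3×(1+g_2)/(r−g_2) = 3108.92613/0.106 = 29329.49177
P_0 = D_1/(1+r)^1 + D_2/(1+r)^2 + D_3/(1+r)^3 + TV/(1+r)^3
    = 2521.26786 + 2345.67956 + 2182.31973 + 20876.15292 = 27925.42007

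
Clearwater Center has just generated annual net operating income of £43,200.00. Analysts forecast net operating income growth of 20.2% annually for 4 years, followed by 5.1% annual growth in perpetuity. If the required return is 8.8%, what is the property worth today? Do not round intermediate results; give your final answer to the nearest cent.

D_1 = 51926.40000
D_2 = 62415.53280
D_3 = 75023.47043
D_4 = 90178.21145
Terminal value at year 4: TV = D_4×(1+g_2)/(r−g_2) = 94777.30024/0.037 = 2561548.65502
P_0 = D_1/(1+r)^1 + D_2/(1+r)^2 + D_3/(1+r)^3 + D_4/(1+r)^4 + TV/(1+r)^4
    = 47726.47059 + 52727.22210 + 58251.94942 + 64355.55441 + 1828045.61316 = 2051106.80968

£2051106.81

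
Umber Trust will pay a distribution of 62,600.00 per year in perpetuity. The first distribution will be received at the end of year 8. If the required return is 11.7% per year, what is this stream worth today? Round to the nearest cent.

246613.17

Value at end of year 7: C / r = 62,600.00 / 0.117 = 535,042.7350
Discount to today: PV = 535,042.7350 / (1 + 0.117)^7 = 535,042.7350 / 2.169563 = 246,613.17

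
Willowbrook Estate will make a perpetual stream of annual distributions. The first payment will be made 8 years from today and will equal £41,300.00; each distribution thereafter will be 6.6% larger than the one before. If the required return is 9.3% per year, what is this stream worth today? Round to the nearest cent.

Value at end of year 7: C₁ / (r − g) = £41,300.00 / (0.093 − 0.066) = £1,529,629.6296
Discount to today: PV = £1,529,629.6296 / (1 + 0.093)^7 = £1,529,629.6296 / 1.863550 = £820,814.75

£820814.75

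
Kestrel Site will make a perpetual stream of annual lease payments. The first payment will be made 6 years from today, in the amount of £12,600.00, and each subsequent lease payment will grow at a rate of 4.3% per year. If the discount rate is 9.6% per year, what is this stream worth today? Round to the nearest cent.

Value at end of year 5: C₁ / (r − g) = £12,600.00 / (0.096 − 0.043) = £237,735.8491
Discount to today: PV = £237,735.8491 / (1 + 0.096)^5 = £237,735.8491 / 1.581440 = £150,328.70

£150328.70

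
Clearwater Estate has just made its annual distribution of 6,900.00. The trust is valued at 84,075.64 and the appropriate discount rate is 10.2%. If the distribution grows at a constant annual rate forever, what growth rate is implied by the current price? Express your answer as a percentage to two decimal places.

1.84%

P = D₀(1+g)/(r−g) ⇒ P(r−g) = D₀(1+g) ⇒ g(P+D₀) = P·r − D₀
g = (P·r − D₀)/(P + D₀) = (84,075.64×0.102 − 6,900.00) / (84,075.64 + 6,900.00) = 0.018419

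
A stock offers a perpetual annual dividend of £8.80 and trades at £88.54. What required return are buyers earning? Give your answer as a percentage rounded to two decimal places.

P = C/r ⇒ r = C/P = £8.80/£88.54 = 0.099390

9.94%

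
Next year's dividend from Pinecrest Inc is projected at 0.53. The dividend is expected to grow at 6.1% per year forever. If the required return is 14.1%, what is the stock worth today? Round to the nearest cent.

Growing perpetuity: P = D₁ / (r − g) = 0.5300 / (0.141 − 0.061) = 6.63

6.63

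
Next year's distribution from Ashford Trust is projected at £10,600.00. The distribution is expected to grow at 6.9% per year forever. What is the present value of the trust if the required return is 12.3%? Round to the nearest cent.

£196296.30

Growing perpetuity: P = D₁ / (r − g) = £10,600.0000 / (0.123 − 0.069) = £196,296.30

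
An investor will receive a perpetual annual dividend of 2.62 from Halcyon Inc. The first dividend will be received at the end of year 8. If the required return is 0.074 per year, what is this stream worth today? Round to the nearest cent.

21.48

Value at end of year 7: C / r = 2.62 / 0.074 = 35.4054
Discount to today: PV = 35.4054 / (1 + 0.074)^7 = 35.4054 / 1.648276 = 21.48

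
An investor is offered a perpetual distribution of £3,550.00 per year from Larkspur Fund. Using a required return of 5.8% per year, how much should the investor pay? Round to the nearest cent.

£61206.90

Level perpetuity: PV = C / r = £3,550.00 / 0.058 = £61,206.90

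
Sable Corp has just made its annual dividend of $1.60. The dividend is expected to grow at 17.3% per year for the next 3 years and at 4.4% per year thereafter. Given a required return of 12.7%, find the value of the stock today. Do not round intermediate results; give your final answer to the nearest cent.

D_1 = 1.87680
D_2 = 2.20149
D_3 = 2.58234
Terminal value at year 3: TV = D_3×(1+g_2)/(r−g_2) = 2.69597/0.083 = 32.48153
P_0 = D_1/(1+r)^1 + D_2/(1+r)^2 + D_3/(1+r)^3 + TV/(1+r)^3
    = 1.66531 + 1.73328 + 1.80402 + 22.69158 = 27.89418

$27.89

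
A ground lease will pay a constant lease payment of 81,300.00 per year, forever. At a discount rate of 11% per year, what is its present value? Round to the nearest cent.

Level perpetuity: PV = C / r = 81,300.00 / 0.11 = 739,090.91

739090.91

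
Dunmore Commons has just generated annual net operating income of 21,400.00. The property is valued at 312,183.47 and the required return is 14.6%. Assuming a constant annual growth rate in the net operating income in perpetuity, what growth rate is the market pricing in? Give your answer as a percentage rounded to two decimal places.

7.25%

P = D₀(1+g)/(r−g) ⇒ P(r−g) = D₀(1+g) ⇒ g(P+D₀) = P·r − D₀
g = (P·r − D₀)/(P + D₀) = (312,183.47×0.146 − 21,400.00) / (312,183.47 + 21,400.00) = 0.072482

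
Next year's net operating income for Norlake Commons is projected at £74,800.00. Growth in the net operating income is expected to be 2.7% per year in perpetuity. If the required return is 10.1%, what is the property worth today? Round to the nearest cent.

Growing perpetuity: P = D₁ / (r − g) = £74,800.0000 / (0.101 − 0.027) = £1,010,810.81

£1010810.81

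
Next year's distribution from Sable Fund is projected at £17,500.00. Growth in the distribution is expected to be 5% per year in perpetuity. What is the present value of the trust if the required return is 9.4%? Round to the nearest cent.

Growing perpetuity: P = D₁ / (r − g) = £17,500.0000 / (0.094 − 0.05) = £397,727.27

£397727.27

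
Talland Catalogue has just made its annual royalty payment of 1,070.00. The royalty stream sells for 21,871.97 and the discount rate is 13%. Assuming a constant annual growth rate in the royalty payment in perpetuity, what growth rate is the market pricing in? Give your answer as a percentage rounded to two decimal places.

7.73%

P = D₀(1+g)/(r−g) ⇒ P(r−g) = D₀(1+g) ⇒ g(P+D₀) = P·r − D₀
g = (P·r − D₀)/(P + D₀) = (21,871.97×0.13 − 1,070.00) / (21,871.97 + 1,070.00) = 0.077297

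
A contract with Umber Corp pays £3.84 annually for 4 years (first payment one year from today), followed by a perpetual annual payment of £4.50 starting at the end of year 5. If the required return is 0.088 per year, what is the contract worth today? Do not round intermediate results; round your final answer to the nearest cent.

PV of 4-year annuity: £3.84 × [1 − (1+0.088)^−4] / 0.088 = 12.49533
Perpetuity value at year 4: £4.50 / 0.088 = 51.13636
PV of perpetuity: 51.13636 / (1+0.088)^4 = 36.49339
Total PV = 12.49533 + 36.49339 = 48.98873

£48.99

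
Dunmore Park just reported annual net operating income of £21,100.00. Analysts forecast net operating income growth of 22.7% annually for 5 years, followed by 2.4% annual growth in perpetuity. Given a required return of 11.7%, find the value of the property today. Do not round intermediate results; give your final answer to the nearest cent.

D_1 = 25889.70000
D_2 = 31766.66190
D_3 = 38977.69415
D_4 = 47825.63072
D_5 = 58682.04890
Terminal value at year 5: TV = D_5×(1+g_2)/(r−g_2) = 60090.41807/0.093 = 646133.52765
P_0 = D_1/(1+r)^1 + D_2/(1+r)^2 + D_3/(1+r)^3 + D_4/(1+r)^4 + D_5/(1+r)^5 + TV/(1+r)^5
    = 23177.88720 + 25460.40071 + 27967.69174 + 30721.89594 + 33747.32884 + 371583.49174 = 512658.69616

£512658.70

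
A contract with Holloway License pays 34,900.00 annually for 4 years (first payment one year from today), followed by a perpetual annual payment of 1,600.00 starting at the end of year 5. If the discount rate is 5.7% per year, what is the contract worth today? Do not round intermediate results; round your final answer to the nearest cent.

PV of 4-year annuity: 34,900.00 × [1 − (1+0.057)^−4] / 0.057 = 121767.58865
Perpetuity value at year 4: 1,600.00 / 0.057 = 28070.17544
PV of perpetuity: 28070.17544 / (1+0.057)^4 = 22487.70719
Total PV = 121767.58865 + 22487.70719 = 144255.29584

144255.30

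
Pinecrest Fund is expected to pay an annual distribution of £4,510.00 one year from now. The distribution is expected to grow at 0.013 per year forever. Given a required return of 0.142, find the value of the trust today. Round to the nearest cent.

£34961.24

Growing perpetuity: P = D₁ / (r − g) = £4,510.0000 / (0.142 − 0.013) = £34,961.24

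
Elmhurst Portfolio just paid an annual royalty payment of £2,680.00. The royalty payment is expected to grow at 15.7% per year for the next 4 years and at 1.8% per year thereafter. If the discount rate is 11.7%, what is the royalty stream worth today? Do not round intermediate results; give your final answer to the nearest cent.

£43437.25

D_1 = 3100.76000
D_2 = 3587.57932
D_3 = 4150.82927
D_4 = 4802.50947
Terminal value at year 4: TV = D_4×(1+g_2)/(r−g_2) = 4888.95464/0.099 = 49383.38020
P_0 = D_1/(1+r)^1 + D_2/(1+r)^2 + D_3/(1+r)^3 + D_4/(1+r)^4 + TV/(1+r)^4
    = 2775.97135 + 2875.37946 + 2978.34739 + 3085.00262 + 31722.55221 = 43437.25302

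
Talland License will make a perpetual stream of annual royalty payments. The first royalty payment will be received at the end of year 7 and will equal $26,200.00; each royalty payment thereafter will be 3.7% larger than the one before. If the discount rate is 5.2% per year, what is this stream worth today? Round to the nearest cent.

Value at end of year 6: C₁ / (r − g) = $26,200.00 / (0.052 − 0.037) = $1,746,666.6667
Discount to today: PV = $1,746,666.6667 / (1 + 0.052)^6 = $1,746,666.6667 / 1.355484 = $1,288,592.48

$1288592.48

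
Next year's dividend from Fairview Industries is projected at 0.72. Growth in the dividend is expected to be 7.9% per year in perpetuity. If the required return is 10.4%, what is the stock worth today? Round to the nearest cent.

28.80

Growing perpetuity: P = D₁ / (r − g) = 0.7200 / (0.104 − 0.079) = 28.80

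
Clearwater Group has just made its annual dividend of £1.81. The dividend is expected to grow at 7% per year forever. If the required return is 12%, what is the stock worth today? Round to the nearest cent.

£38.73

D₁ = D₀ × (1 + g) = £1.81 × 1.07 = £1.9367
Growing perpetuity: P = D₁ / (r − g) = £1.9367 / (0.12 − 0.07) = £38.73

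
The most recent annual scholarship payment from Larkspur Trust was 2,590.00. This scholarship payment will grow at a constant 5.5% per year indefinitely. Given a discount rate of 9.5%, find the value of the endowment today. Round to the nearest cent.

68311.25

D₁ = D₀ × (1 + g) = 2,590.00 × 1.055 = 2,732.4500
Growing perpetuity: P = D₁ / (r − g) = 2,732.4500 / (0.095 − 0.055) = 68,311.25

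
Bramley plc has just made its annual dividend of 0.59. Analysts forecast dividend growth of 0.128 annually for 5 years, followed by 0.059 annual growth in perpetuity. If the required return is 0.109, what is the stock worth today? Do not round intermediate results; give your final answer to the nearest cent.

16.71

D_1 = 0.66552
D_2 = 0.75071
D_3 = 0.84680
D_4 = 0.95519
D_5 = 1.07745
Terminal value at year 5: TV = D_5×(1+g_2)/(r−g_2) = 1.14102/0.05 = 22.82041
P_0 = D_1/(1+r)^1 + D_2/(1+r)^2 + D_3/(1+r)^3 + D_4/(1+r)^4 + D_5/(1+r)^5 + TV/(1+r)^5
    = 0.60011 + 0.61039 + 0.62085 + 0.63148 + 0.64230 + 13.60397 = 16.70910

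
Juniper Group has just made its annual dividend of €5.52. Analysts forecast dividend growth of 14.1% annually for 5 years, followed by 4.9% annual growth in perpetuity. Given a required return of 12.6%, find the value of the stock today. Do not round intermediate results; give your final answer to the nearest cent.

€109.07

D_1 = 6.29832
D_2 = 7.18638
D_3 = 8.19966
D_4 = 9.35582
D_5 = 10.67499
Terminal value at year 5: TV = D_5×(1+g_2)/(r−g_2) = 11.19806/0.077 = 145.42935
P_0 = D_1/(1+r)^1 + D_2/(1+r)^2 + D_3/(1+r)^3 + D_4/(1+r)^4 + D_5/(1+r)^5 + TV/(1+r)^5
    = 5.59353 + 5.66805 + 5.74356 + 5.82007 + 5.89760 + 80.34523 = 109.06804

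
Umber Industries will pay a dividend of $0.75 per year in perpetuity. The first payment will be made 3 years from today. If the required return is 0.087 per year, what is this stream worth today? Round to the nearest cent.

$7.30

Value at end of year 2: C / r = $0.75 / 0.087 = $8.6207
Discount to today: PV = $8.6207 / (1 + 0.087)^2 = $8.6207 / 1.181569 = $7.30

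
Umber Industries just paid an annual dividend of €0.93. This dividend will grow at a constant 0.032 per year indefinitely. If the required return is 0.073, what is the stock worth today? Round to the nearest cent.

D₁ = D₀ × (1 + g) = €0.93 × 1.032 = €0.9598
Growing perpetuity: P = D₁ / (r − g) = €0.9598 / (0.073 − 0.032) = €23.41

€23.41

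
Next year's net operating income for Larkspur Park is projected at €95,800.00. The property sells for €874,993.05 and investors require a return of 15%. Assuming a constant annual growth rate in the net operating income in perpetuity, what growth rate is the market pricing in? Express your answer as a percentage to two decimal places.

4.05%

P = D₁/(r−g) ⇒ g = r − D₁/P = 0.15 − €95,800.00/€874,993.05 = 0.040513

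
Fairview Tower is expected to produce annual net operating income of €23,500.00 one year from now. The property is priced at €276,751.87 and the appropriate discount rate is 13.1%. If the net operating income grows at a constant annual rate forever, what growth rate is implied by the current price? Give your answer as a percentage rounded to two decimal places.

P = D₁/(r−g) ⇒ g = r − D₁/P = 0.131 − €23,500.00/€276,751.87 = 0.046086

4.61%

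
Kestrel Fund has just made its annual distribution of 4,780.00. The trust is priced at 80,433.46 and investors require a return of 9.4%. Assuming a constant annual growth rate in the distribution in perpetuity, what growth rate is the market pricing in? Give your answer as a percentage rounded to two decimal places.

3.26%

P = D₀(1+g)/(r−g) ⇒ P(r−g) = D₀(1+g) ⇒ g(P+D₀) = P·r − D₀
g = (P·r − D₀)/(P + D₀) = (80,433.46×0.094 − 4,780.00) / (80,433.46 + 4,780.00) = 0.032633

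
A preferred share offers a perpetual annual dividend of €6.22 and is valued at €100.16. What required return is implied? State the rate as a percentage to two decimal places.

P = C/r ⇒ r = C/P = €6.22/€100.16 = 0.062101

6.21%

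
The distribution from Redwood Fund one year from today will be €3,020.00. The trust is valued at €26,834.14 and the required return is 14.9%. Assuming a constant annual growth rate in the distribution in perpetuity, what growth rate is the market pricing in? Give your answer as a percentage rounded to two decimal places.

3.65%

P = D₁/(r−g) ⇒ g = r − D₁/P = 0.149 − €3,020.00/€26,834.14 = 0.036457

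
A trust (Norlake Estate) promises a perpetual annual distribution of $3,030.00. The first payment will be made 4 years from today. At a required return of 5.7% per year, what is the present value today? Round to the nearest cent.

Value at end of year 3: C / r = $3,030.00 / 0.057 = $53,157.8947
Discount to today: PV = $53,157.8947 / (1 + 0.057)^3 = $53,157.8947 / 1.180932 = $45,013.50

$45013.50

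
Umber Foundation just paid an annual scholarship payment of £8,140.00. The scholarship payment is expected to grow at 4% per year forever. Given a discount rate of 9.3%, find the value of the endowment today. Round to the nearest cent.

D₁ = D₀ × (1 + g) = £8,140.00 × 1.04 = £8,465.6000
Growing perpetuity: P = D₁ / (r − g) = £8,465.6000 / (0.093 − 0.04) = £159,728.30

£159728.30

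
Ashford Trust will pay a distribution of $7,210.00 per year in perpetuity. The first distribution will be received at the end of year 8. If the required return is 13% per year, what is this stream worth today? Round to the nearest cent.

Value at end of year 7: C / r = $7,210.00 / 0.13 = $55,461.5385
Discount to today: PV = $55,461.5385 / (1 + 0.13)^7 = $55,461.5385 / 2.352605 = $23,574.52

$23574.52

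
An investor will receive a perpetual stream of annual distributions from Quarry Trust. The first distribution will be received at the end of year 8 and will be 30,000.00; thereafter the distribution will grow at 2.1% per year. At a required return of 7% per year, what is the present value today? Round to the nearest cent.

Value at end of year 7: C₁ / (r − g) = 30,000.00 / (0.07 − 0.021) = 612,244.8980
Discount to today: PV = 612,244.8980 / (1 + 0.07)^7 = 612,244.8980 / 1.605781 = 381,275.35

381275.35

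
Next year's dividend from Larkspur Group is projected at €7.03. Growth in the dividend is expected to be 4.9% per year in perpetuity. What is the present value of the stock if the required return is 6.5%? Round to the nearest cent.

Growing perpetuity: P = D₁ / (r − g) = €7.0300 / (0.065 − 0.049) = €439.38

€439.38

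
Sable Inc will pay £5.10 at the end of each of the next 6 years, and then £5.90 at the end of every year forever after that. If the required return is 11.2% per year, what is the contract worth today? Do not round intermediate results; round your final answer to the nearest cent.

PV of 6-year annuity: £5.10 × [1 − (1+0.112)^−6] / 0.112 = 21.45200
Perpetuity value at year 6: £5.90 / 0.112 = 52.67857
PV of perpetuity: 52.67857 / (1+0.112)^6 = 27.86155
Total PV = 21.45200 + 27.86155 = 49.31355

£49.31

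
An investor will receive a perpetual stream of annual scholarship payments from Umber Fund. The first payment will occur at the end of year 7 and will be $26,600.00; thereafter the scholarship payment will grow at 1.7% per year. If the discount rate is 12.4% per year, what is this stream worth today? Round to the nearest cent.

$123282.09

Value at end of year 6: C₁ / (r − g) = $26,600.00 / (0.124 − 0.017) = $248,598.1308
Discount to today: PV = $248,598.1308 / (1 + 0.124)^6 = $248,598.1308 / 2.016498 = $123,282.09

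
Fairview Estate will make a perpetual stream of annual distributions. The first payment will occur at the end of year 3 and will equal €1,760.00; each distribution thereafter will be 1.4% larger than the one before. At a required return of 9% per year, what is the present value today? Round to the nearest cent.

Value at end of year 2: C₁ / (r − g) = €1,760.00 / (0.09 − 0.014) = €23,157.8947
Discount to today: PV = €23,157.8947 / (1 + 0.09)^2 = €23,157.8947 / 1.188100 = €19,491.54

€19491.54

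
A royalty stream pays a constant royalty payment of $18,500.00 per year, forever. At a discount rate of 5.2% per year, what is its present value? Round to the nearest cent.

$355769.23

Level perpetuity: PV = C / r = $18,500.00 / 0.052 = $355,769.23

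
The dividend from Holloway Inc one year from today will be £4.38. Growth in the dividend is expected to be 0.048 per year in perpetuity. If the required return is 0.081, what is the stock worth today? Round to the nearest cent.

Growing perpetuity: P = D₁ / (r − g) = £4.3800 / (0.081 − 0.048) = £132.73

£132.73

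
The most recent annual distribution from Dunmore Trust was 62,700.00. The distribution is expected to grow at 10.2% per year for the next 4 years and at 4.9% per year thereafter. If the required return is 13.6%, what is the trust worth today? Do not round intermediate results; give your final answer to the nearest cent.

D_1 = 69095.40000
D_2 = 76143.13080
D_3 = 83909.73014
D_4 = 92468.52262
Terminal value at year 4: TV = D_4×(1+g_2)/(r−g_2) = 96999.48022/0.087 = 1114936.55430
P_0 = D_1/(1+r)^1 + D_2/(1+r)^2 + D_3/(1+r)^3 + D_4/(1+r)^4 + TV/(1+r)^4
    = 60823.41549 + 59002.99637 + 57237.06162 + 55523.98055 + 669478.79993 = 902066.25396

902066.25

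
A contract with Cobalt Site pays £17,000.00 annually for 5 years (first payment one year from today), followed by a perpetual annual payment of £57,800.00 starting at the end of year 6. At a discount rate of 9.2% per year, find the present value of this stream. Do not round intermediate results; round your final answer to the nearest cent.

PV of 5-year annuity: £17,000.00 × [1 − (1+0.092)^−5] / 0.092 = 65782.35091
Perpetuity value at year 5: £57,800.00 / 0.092 = 628260.86957
PV of perpetuity: 628260.86957 / (1+0.092)^5 = 404600.87647
Total PV = 65782.35091 + 404600.87647 = 470383.22738

£470383.23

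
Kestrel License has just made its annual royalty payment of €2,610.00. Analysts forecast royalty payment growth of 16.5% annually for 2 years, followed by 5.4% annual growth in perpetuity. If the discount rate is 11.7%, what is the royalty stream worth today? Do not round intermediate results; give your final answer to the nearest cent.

D_1 = 3040.65000
D_2 = 3542.35725
Terminal value at year 2: TV = D_2×(1+g_2)/(r−g_2) = 3733.64454/0.063 = 59264.19907
P_0 = D_1/(1+r)^1 + D_2/(1+r)^2 + TV/(1+r)^2
    = 2722.15756 + 2839.13479 + 47499.17573 = 53060.46809

€53060.47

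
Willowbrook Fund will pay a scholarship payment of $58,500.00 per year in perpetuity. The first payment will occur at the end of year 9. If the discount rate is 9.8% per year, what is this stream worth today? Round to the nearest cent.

$282560.25

Value at end of year 8: C / r = $58,500.00 / 0.098 = $596,938.7755
Discount to today: PV = $596,938.7755 / (1 + 0.098)^8 = $596,938.7755 / 2.112607 = $282,560.25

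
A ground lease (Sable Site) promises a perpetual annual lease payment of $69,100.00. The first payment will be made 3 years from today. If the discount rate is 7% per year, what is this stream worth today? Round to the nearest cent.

$862208.80

Value at end of year 2: C / r = $69,100.00 / 0.07 = $987,142.8571
Discount to today: PV = $987,142.8571 / (1 + 0.07)^2 = $987,142.8571 / 1.144900 = $862,208.80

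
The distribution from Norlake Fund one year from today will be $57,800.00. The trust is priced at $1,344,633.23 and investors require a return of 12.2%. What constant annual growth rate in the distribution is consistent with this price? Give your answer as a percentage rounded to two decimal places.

P = D₁/(r−g) ⇒ g = r − D₁/P = 0.122 − $57,800.00/$1,344,633.23 = 0.079014

7.90%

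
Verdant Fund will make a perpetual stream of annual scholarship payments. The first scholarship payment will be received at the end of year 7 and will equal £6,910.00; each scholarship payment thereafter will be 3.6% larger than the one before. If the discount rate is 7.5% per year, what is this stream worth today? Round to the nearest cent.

Value at end of year 6: C₁ / (r − g) = £6,910.00 / (0.075 − 0.036) = £177,179.4872
Discount to today: PV = £177,179.4872 / (1 + 0.075)^6 = £177,179.4872 / 1.543302 = £114,805.49

£114805.49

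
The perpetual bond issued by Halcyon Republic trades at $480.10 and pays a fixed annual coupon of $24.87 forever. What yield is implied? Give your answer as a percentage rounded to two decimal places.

P = C/r ⇒ r = C/P = $24.87/$480.10 = 0.051802

5.18%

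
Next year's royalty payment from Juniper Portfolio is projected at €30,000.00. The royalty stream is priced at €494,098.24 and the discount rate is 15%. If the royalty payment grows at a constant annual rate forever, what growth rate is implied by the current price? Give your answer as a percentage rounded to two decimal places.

P = D₁/(r−g) ⇒ g = r − D₁/P = 0.15 − €30,000.00/€494,098.24 = 0.089283

8.93%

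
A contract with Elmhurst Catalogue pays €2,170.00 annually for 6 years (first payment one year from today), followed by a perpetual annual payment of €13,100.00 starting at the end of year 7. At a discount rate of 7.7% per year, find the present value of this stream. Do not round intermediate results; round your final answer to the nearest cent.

PV of 6-year annuity: €2,170.00 × [1 − (1+0.077)^−6] / 0.077 = 10123.60445
Perpetuity value at year 6: €13,100.00 / 0.077 = 170129.87013
PV of perpetuity: 170129.87013 / (1+0.077)^6 = 109015.02299
Total PV = 10123.60445 + 109015.02299 = 119138.62744

€119138.63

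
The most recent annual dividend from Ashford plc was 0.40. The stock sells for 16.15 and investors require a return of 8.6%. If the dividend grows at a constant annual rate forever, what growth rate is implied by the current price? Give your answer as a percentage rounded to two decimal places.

P = D₀(1+g)/(r−g) ⇒ P(r−g) = D₀(1+g) ⇒ g(P+D₀) = P·r − D₀
g = (P·r − D₀)/(P + D₀) = (16.15×0.086 − 0.40) / (16.15 + 0.40) = 0.059752

5.98%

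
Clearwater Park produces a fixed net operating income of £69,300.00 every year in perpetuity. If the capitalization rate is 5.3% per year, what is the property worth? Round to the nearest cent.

Level perpetuity: PV = C / r = £69,300.00 / 0.053 = £1,307,547.17

£1307547.17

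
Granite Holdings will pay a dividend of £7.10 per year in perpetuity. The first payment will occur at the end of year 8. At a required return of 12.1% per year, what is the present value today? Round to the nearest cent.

Value at end of year 7: C / r = £7.10 / 0.121 = £58.6777
Discount to today: PV = £58.6777 / (1 + 0.121)^7 = £58.6777 / 2.224535 = £26.38

£26.38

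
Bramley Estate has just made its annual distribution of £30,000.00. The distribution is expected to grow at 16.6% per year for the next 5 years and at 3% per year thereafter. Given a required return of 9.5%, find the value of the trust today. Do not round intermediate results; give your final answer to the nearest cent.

£832656.09

D_1 = 34980.00000
D_2 = 40786.68000
D_3 = 47557.26888
D_4 = 55451.77551
D_5 = 64656.77025
Terminal value at year 5: TV = D_5×(1+g_2)/(r−g_2) = 66596.47336/0.065 = 1024561.12857
P_0 = D_1/(1+r)^1 + D_2/(1+r)^2 + D_3/(1+r)^3 + D_4/(1+r)^4 + D_5/(1+r)^5 + TV/(1+r)^5
    = 31945.20548 + 34016.53844 + 36222.17700 + 38570.82958 + 41071.76921 + 650829.57364 = 832656.09334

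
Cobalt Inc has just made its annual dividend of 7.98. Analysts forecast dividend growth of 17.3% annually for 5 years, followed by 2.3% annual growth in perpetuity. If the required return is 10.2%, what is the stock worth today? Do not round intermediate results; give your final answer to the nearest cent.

D_1 = 9.36054
D_2 = 10.97991
D_3 = 12.87944
D_4 = 15.10758
D_5 = 17.72119
Terminal value at year 5: TV = D_5×(1+g_2)/(r−g_2) = 18.12878/0.079 = 229.47823
P_0 = D_1/(1+r)^1 + D_2/(1+r)^2 + D_3/(1+r)^3 + D_4/(1+r)^4 + D_5/(1+r)^5 + TV/(1+r)^5
    = 8.49414 + 9.04140 + 9.62392 + 10.24398 + 10.90398 + 141.19962 = 189.50703

189.51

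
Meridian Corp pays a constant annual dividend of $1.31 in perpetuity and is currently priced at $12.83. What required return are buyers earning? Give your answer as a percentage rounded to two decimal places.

10.21%

P = C/r ⇒ r = C/P = $1.31/$12.83 = 0.102104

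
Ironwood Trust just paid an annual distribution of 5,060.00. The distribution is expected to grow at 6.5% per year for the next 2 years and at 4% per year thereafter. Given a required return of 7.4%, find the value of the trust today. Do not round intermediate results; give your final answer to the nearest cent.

162186.47

D_1 = 5388.90000
D_2 = 5739.17850
Terminal value at year 2: TV = D_2×(1+g_2)/(r−g_2) = 5968.74564/0.034 = 175551.34235
P_0 = D_1/(1+r)^1 + D_2/(1+r)^2 + TV/(1+r)^2
    = 5017.59777 + 4975.55086 + 152193.32032 = 162186.46895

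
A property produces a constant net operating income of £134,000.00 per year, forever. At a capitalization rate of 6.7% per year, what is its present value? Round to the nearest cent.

£2000000.00

Level perpetuity: PV = C / r = £134,000.00 / 0.067 = £2,000,000.00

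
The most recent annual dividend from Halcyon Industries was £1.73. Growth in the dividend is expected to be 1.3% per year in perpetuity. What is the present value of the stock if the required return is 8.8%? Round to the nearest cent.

D₁ = D₀ × (1 + g) = £1.73 × 1.013 = £1.7525
Growing perpetuity: P = D₁ / (r − g) = £1.7525 / (0.088 − 0.013) = £23.37

£23.37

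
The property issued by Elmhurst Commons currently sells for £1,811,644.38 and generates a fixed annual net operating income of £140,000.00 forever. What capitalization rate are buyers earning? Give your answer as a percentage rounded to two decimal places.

7.73%

P = C/r ⇒ r = C/P = £140,000.00/£1,811,644.38 = 0.077278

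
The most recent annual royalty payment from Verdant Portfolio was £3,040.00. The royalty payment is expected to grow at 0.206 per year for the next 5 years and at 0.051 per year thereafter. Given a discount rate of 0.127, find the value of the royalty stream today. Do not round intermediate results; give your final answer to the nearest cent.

£77701.53

D_1 = 3666.24000
D_2 = 4421.48544
D_3 = 5332.31144
D_4 = 6430.76760
D_5 = 7755.50572
Terminal value at year 5: TV = D_5×(1+g_2)/(r−g_2) = 8151.03651/0.076 = 107250.48045
P_0 = D_1/(1+r)^1 + D_2/(1+r)^2 + D_3/(1+r)^3 + D_4/(1+r)^4 + D_5/(1+r)^5 + TV/(1+r)^5
    = 3253.09672 + 3481.13100 + 3725.14995 + 3986.27403 + 4265.70229 + 58990.17250 = 77701.52649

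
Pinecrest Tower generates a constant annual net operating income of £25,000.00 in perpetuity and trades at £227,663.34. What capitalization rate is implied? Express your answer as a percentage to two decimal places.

10.98%

P = C/r ⇒ r = C/P = £25,000.00/£227,663.34 = 0.109811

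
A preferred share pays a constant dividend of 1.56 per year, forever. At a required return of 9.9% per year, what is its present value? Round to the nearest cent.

15.76

Level perpetuity: PV = C / r = 1.56 / 0.099 = 15.76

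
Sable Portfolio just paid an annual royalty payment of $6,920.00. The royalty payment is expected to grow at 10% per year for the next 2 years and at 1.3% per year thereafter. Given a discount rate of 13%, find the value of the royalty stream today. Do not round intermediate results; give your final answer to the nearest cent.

$70068.86

D_1 = 7612.00000
D_2 = 8373.20000
Terminal value at year 2: TV = D_2×(1+g_2)/(r−g_2) = 8482.05160/0.117 = 72496.16752
P_0 = D_1/(1+r)^1 + D_2/(1+r)^2 + TV/(1+r)^2
    = 6736.28319 + 6557.44381 + 56775.13315 = 70068.86015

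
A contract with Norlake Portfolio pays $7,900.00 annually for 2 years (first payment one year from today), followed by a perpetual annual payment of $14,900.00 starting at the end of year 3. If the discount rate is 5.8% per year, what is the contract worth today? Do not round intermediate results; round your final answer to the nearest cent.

PV of 2-year annuity: $7,900.00 × [1 − (1+0.058)^−2] / 0.058 = 14524.49784
Perpetuity value at year 2: $14,900.00 / 0.058 = 256896.55172
PV of perpetuity: 256896.55172 / (1+0.058)^2 = 229502.24567
Total PV = 14524.49784 + 229502.24567 = 244026.74351

$244026.74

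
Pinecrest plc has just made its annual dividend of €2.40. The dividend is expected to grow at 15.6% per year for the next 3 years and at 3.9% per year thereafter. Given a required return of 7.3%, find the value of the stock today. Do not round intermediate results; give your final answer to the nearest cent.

€100.08

D_1 = 2.77440
D_2 = 3.20721
D_3 = 3.70753
Terminal value at year 3: TV = D_3×(1+g_2)/(r−g_2) = 3.85212/0.034 = 113.29777
P_0 = D_1/(1+r)^1 + D_2/(1+r)^2 + D_3/(1+r)^3 + TV/(1+r)^3
    = 2.58565 + 2.78566 + 3.00114 + 91.71116 = 100.08360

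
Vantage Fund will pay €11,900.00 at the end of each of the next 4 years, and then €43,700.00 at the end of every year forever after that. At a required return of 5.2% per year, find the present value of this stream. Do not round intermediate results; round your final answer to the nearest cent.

€728145.29

PV of 4-year annuity: €11,900.00 × [1 − (1+0.052)^−4] / 0.052 = 42001.50752
Perpetuity value at year 4: €43,700.00 / 0.052 = 840384.61538
PV of perpetuity: 840384.61538 / (1+0.052)^4 = 686143.78524
Total PV = 42001.50752 + 686143.78524 = 728145.29276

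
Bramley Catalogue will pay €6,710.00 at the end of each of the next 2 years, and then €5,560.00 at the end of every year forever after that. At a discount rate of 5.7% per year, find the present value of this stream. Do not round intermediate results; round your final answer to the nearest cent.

€99661.16

PV of 2-year annuity: €6,710.00 × [1 − (1+0.057)^−2] / 0.057 = 12353.97839
Perpetuity value at year 2: €5,560.00 / 0.057 = 97543.85965
PV of perpetuity: 97543.85965 / (1+0.057)^2 = 87307.18009
Total PV = 12353.97839 + 87307.18009 = 99661.15848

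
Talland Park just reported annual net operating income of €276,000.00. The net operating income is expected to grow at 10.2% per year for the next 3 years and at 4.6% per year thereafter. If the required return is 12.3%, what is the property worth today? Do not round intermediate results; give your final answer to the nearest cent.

€4340289.96

D_1 = 304152.00000
D_2 = 335175.50400
D_3 = 369363.40541
Terminal value at year 3: TV = D_3×(1+g_2)/(r−g_2) = 386354.12206/0.077 = 5017586.00074
P_0 = D_1/(1+r)^1 + D_2/(1+r)^2 + D_3/(1+r)^3 + TV/(1+r)^3
    = 270838.82458 + 265774.16267 + 260804.20950 + 3542872.76800 = 4340289.96475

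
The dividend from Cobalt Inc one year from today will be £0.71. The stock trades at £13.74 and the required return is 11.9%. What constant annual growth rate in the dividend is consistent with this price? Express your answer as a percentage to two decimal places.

P = D₁/(r−g) ⇒ g = r − D₁/P = 0.119 − £0.71/£13.74 = 0.067326

6.73%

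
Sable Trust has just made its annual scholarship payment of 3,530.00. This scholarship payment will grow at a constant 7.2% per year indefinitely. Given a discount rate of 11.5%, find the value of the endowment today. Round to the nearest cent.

D₁ = D₀ × (1 + g) = 3,530.00 × 1.072 = 3,784.1600
Growing perpetuity: P = D₁ / (r − g) = 3,784.1600 / (0.115 − 0.072) = 88,003.72

88003.72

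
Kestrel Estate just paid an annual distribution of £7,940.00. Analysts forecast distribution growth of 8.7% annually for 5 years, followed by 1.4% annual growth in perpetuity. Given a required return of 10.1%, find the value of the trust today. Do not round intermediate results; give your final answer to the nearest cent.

D_1 = 8630.78000
D_2 = 9381.65786
D_3 = 10197.86209
D_4 = 11085.07610
D_5 = 12049.47772
Terminal value at year 5: TV = D_5×(1+g_2)/(r−g_2) = 12218.17040/0.087 = 140438.74028
P_0 = D_1/(1+r)^1 + D_2/(1+r)^2 + D_3/(1+r)^3 + D_4/(1+r)^4 + D_5/(1+r)^5 + TV/(1+r)^5
    = 7839.03724 + 7739.35829 + 7640.94683 + 7543.78675 + 7447.86212 + 86806.11711 = 125017.10833

£125017.11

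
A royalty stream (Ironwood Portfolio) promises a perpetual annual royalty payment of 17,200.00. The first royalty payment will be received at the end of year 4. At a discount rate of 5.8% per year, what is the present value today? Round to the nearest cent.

Value at end of year 3: C / r = 17,200.00 / 0.058 = 296,551.7241
Discount to today: PV = 296,551.7241 / (1 + 0.058)^3 = 296,551.7241 / 1.184287 = 250,405.26

250405.26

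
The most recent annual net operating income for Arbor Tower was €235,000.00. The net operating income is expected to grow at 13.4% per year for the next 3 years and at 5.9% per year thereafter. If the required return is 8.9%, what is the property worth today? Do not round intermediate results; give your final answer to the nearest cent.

D_1 = 266490.00000
D_2 = 302199.66000
D_3 = 342694.41444
Terminal value at year 3: TV = D_3×(1+g_2)/(r−g_2) = 362913.38489/0.03 = 12097112.82973
P_0 = D_1/(1+r)^1 + D_2/(1+r)^2 + D_3/(1+r)^3 + TV/(1+r)^3
    = 244710.74380 + 254822.75801 + 265352.62404 + 9366947.62867 = 10131833.75452

€10131833.75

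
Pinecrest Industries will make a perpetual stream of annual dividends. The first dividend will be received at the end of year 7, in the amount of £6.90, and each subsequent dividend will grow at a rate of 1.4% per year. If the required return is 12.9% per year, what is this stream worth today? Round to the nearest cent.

£28.97

Value at end of year 6: C₁ / (r − g) = £6.90 / (0.129 − 0.014) = £60.0000
Discount to today: PV = £60.0000 / (1 + 0.129)^6 = £60.0000 / 2.070922 = £28.97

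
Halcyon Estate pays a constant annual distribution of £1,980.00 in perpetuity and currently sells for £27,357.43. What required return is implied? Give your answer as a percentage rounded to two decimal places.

P = C/r ⇒ r = C/P = £1,980.00/£27,357.43 = 0.072375

7.24%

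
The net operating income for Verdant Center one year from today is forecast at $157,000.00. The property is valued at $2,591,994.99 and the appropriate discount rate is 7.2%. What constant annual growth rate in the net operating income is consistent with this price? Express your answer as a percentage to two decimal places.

P = D₁/(r−g) ⇒ g = r − D₁/P = 0.072 − $157,000.00/$2,591,994.99 = 0.011429

1.14%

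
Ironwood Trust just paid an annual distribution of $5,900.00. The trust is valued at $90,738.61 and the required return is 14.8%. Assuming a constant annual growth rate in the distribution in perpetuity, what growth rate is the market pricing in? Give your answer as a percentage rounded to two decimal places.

7.79%

P = D₀(1+g)/(r−g) ⇒ P(r−g) = D₀(1+g) ⇒ g(P+D₀) = P·r − D₀
g = (P·r − D₀)/(P + D₀) = ($90,738.61×0.148 − $5,900.00) / ($90,738.61 + $5,900.00) = 0.077912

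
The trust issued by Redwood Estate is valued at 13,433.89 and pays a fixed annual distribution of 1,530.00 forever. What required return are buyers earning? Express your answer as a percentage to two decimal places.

11.39%

P = C/r ⇒ r = C/P = 1,530.00/13,433.89 = 0.113891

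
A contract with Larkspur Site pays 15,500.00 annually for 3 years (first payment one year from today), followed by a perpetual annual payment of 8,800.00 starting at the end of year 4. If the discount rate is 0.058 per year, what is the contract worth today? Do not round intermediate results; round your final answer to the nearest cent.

169699.79

PV of 3-year annuity: 15,500.00 × [1 − (1+0.058)^−3] / 0.058 = 41585.47492
Perpetuity value at year 3: 8,800.00 / 0.058 = 151724.13793
PV of perpetuity: 151724.13793 / (1+0.058)^3 = 128114.31991
Total PV = 41585.47492 + 128114.31991 = 169699.79483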